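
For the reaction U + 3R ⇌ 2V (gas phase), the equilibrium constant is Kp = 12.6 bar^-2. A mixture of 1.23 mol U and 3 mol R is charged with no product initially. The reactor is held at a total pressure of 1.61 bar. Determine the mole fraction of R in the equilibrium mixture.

y_R = 0.332

Basis: 3 mol R initially; let X = conversion of R. Extent ξ = X.
Mole table: n_U = 1.23 − X; n_R = 3 − 3X; n_V = 2X.
n_T = Σnᵢ = 4.23 − 2X.
y_i = n_i/n_T, p_i = y_i·P. Kp = p_V^2 / (p_U p_R^3).
Equating to 12.6 bar^-2 and solving on 0 < X < 1: X = 0.683.
Then n_R = 0.95, n_T = 2.86, so y_R = 0.332.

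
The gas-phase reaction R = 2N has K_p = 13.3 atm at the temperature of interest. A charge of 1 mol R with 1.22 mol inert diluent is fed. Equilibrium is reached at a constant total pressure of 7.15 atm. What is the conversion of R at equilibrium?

X = 0.668

Basis: 1 mol R initially; let X = conversion of R. Extent ξ = X.
At extent ξ: n_R = 1 − X; n_N = 2X; n_I = 1.22 (inert).
n_T = Σnᵢ = 2.22 + X.
With p_i = (n_i/n_T)P, K_p = p_N^2 / (p_R).
This yields a degree-2 equation in X; solving on (0,1), X = 0.668.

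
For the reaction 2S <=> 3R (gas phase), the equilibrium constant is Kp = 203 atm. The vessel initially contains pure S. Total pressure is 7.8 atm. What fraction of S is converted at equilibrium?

X = 0.787

Take 1 mol S as basis and let X be its fractional conversion, so ξ = 0.5X.
Species balance: n_S = 1 − X; n_R = 1.5X.
n_T = Σnᵢ = 1 + 0.5X.
Mole fractions y_i = n_i/n_T; Kp = p_R^3 / (p_S^2) with p_i = y_i·P.
Setting this equal to 203 atm and taking the physical root (0 < X < 1) gives X = 0.787.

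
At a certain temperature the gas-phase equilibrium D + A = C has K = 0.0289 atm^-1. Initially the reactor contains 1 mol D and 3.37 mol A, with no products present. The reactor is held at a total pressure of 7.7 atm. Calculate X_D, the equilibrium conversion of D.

X = 0.145

Take 1 mol D as basis and let X be its fractional conversion, so ξ = X.
Mole table: n_D = 1 − X; n_A = 3.37 − X; n_C = X.
Summing: n_T = 4.37 − X.
y_i = n_i/n_T, p_i = y_i·P. K = p_C / (p_D p_A).
Setting this equal to 0.0289 atm^-1 and taking the physical root (0 < X < 1) gives X = 0.145.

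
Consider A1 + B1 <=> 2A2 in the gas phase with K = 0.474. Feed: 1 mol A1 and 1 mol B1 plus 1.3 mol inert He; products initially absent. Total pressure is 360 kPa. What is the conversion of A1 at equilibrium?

X = 0.256

Take 1 mol A1 as basis and let X be its fractional conversion, so ξ = X.
At extent ξ: n_A1 = 1 − X; n_B1 = 1 − X; n_A2 = 2X; n_I = 1.3 (inert).
Since Δν = 0, n_T = 3.3 throughout.
With p_i = (n_i/n_T)P, K = p_A2^2 / (p_A1 p_B1).
Equating to 0.474 and solving on 0 < X < 1: X = 0.256.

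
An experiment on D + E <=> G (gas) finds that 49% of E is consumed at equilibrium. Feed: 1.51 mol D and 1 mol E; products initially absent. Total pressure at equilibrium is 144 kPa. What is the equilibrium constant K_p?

Basis: 1 mol E initially; let X = conversion of E. Extent ξ = X.
Moles: n_D = 1.51 − X; n_E = 1 − X; n_G = X.
Summing: n_T = 2.51 − X.
At X = 0.49: n_D = 1.02, n_E = 0.51, n_G = 0.49, n_T = 2.02.
p_i = (n_i/n_T)·P. K_p = p_G / (p_D p_E) = 0.0132 kPa^-1.

K_p = 0.0132 kPa^-1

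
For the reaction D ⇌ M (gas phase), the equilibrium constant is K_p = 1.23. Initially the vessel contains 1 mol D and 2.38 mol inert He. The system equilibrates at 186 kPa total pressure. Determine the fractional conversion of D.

Take 1 mol D as basis and let X be its fractional conversion, so ξ = X.
Mole table: n_D = 1 − X; n_M = X; n_I = 2.38 (inert).
n_T stays at 3.38 (no change in mole number).
Mole fractions y_i = n_i/n_T; K_p = p_M / (p_D) with p_i = y_i·P.
Substituting and setting equal to 1.23 gives a polynomial in X; the root in (0,1) is X = 0.552.

X = 0.552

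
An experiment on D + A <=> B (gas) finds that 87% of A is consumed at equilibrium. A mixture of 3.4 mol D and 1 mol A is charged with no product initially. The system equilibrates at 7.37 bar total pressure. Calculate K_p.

K_p = 1.27 bar^-1

Take 1 mol A as basis and let X be its fractional conversion, so ξ = X.
Species balance: n_D = 3.4 − X; n_A = 1 − X; n_B = X.
Total moles n_T = 4.4 − X.
At X = 0.87: n_D = 2.53, n_A = 0.13, n_B = 0.87, n_T = 3.53.
p_i = (n_i/n_T)·P. K_p = p_B / (p_D p_A) = 1.27 bar^-1.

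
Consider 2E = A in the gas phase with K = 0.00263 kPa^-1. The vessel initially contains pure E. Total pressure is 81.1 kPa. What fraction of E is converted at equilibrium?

X = 0.265

Basis: 1 mol E initially; let X = conversion of E. Extent ξ = 0.5X.
Species balance: n_E = 1 − X; n_A = 0.5X.
Total moles n_T = 1 − 0.5X.
y_i = n_i/n_T, p_i = y_i·P. K = p_A / (p_E^2).
This yields a degree-2 equation in X; solving on (0,1), X = 0.265.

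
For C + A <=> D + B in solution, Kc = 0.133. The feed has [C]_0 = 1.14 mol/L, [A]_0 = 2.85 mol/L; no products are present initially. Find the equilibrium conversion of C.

X = 0.407

Let X = conversion of C; extent ξ = 1.14·X mol/L.
Concentrations: [C] = 1.14 − 1.14X; [A] = 2.85 − 1.14X; [D] = 1.14X; [B] = 1.14X.
Kc = [D] [B] / ([C] [A]).
Equating to 0.133: the physical root is X = 0.407.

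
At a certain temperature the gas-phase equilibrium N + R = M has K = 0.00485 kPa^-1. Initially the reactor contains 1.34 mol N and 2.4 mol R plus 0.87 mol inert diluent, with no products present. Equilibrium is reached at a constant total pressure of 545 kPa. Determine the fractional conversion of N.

Basis: 1.34 mol N initially; let X = conversion of N. Extent ξ = 1.34X.
Species balance: n_N = 1.34 − 1.34X; n_R = 2.4 − 1.34X; n_M = 1.34X; n_I = 0.87 (inert).
Total moles n_T = 4.61 − 1.34X.
y_i = n_i/n_T, p_i = y_i·P. K = p_M / (p_N p_R).
This yields a degree-2 equation in X; solving on (0,1), X = 0.533.

X = 0.533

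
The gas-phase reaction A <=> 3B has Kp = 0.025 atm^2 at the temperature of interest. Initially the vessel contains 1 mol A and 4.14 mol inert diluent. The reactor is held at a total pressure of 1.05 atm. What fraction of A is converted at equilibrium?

X = 0.270

Take 1 mol A as basis and let X be its fractional conversion, so ξ = X.
Mole table: n_A = 1 − X; n_B = 3X; n_I = 4.14 (inert).
Total moles n_T = 5.14 + 2X.
Mole fractions y_i = n_i/n_T; Kp = p_B^3 / (p_A) with p_i = y_i·P.
This yields a degree-3 equation in X; solving on (0,1), X = 0.270.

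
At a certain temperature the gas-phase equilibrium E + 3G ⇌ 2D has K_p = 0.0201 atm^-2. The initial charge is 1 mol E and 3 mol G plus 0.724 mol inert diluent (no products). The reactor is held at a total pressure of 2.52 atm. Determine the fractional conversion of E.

Basis: 1 mol E initially; let X = conversion of E. Extent ξ = X.
Species balance: n_E = 1 − X; n_G = 3 − 3X; n_D = 2X; n_I = 0.724 (inert).
Total moles n_T = 4.72 − 2X.
y_i = n_i/n_T, p_i = y_i·P. K_p = p_D^2 / (p_E p_G^3).
Setting this equal to 0.0201 atm^-2 and taking the physical root (0 < X < 1) gives X = 0.151.

X = 0.151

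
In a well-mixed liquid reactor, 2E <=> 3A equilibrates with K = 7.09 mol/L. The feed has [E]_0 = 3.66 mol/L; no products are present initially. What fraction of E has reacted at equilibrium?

X = 0.514

Let X = conversion of E; extent ξ = 3.66X/2 mol/L.
Concentrations: [E] = 3.66 − 3.66X; [A] = 5.49X.
K = [A]^3 / ([E]^2).
This equals 7.09 at X = 0.514 (the root in 0 < X < 1).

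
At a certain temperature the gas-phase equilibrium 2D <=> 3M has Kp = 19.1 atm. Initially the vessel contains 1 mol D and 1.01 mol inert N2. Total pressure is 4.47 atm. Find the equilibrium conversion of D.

Let X = conversion of D (basis 1 mol D); extent of reaction ξ = 0.5X.
Mole table: n_D = 1 − X; n_M = 1.5X; n_I = 1.01 (inert).
n_T = Σnᵢ = 2.01 + 0.5X.
y_i = n_i/n_T, p_i = y_i·P. Kp = p_M^3 / (p_D^2).
Substituting and setting equal to 19.1 atm gives a polynomial in X; the root in (0,1) is X = 0.677.

X = 0.677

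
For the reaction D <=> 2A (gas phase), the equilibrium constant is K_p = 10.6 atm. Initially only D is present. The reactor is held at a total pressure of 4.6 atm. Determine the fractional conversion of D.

X = 0.605

Let X = conversion of D (basis 1 mol D); extent of reaction ξ = X.
Species balance: n_D = 1 − X; n_A = 2X.
Total moles n_T = 1 + X.
Mole fractions y_i = n_i/n_T; K_p = p_A^2 / (p_D) with p_i = y_i·P.
Substituting and setting equal to 10.6 atm gives a polynomial in X; the root in (0,1) is X = 0.605.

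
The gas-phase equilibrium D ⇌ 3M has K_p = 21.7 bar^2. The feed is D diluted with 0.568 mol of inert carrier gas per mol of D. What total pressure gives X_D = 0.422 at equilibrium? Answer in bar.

Let X = conversion of D (basis 1 mol D); extent of reaction ξ = X.
At extent ξ: n_D = 1 − X; n_M = 3X; n_I = 0.568 (inert).
Total moles n_T = 1.57 + 2X.
K_p = p_M^3 / (p_D) with p_i = (n_i/n_T)·P.
At X = 0.422: the mole-fraction product g(X) = Π y_i^ν_i = 0.6034. Since K_p = g(X)·P^{2}, P = (K_p/g)^(1/2) = (21.7/0.6034)^(1/2) = 6 bar.

P = 6 bar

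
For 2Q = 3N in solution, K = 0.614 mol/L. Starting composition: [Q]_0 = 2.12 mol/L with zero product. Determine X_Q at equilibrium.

Let X = conversion of Q; extent ξ = 2.12X/2 mol/L.
Concentrations: [Q] = 2.12 − 2.12X; [N] = 3.18X.
K = [N]^3 / ([Q]^2).
Setting equal to 0.614 and solving for X on (0,1) gives X = 0.336.

X = 0.336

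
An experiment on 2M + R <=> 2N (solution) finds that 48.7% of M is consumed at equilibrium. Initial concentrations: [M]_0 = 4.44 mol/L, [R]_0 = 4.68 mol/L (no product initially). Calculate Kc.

Kc = 0.25 L/mol

Let X = conversion of M.
Concentrations: [M] = 4.44 − 4.44X; [R] = 4.68 − 2.22X; [N] = 4.44X.
At X = 0.487: [M] = 2.28, [R] = 3.6, [N] = 2.16.
Kc = [N]^2 / ([M]^2 [R]) = 0.25 L/mol.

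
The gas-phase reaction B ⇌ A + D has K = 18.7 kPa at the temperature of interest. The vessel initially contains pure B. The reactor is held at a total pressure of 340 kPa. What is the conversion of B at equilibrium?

Take 1 mol B as basis and let X be its fractional conversion, so ξ = X.
Species balance: n_B = 1 − X; n_A = X; n_D = X.
Total moles n_T = 1 + X.
y_i = n_i/n_T, p_i = y_i·P. K = p_A p_D / (p_B).
Setting this equal to 18.7 kPa and taking the physical root (0 < X < 1) gives X = 0.228.

X = 0.228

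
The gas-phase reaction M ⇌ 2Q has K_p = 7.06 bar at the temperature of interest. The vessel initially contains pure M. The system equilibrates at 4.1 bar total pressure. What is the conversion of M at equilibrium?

X = 0.549

Basis: 1 mol M initially; let X = conversion of M. Extent ξ = X.
Species balance: n_M = 1 − X; n_Q = 2X.
n_T = Σnᵢ = 1 + X.
y_i = n_i/n_T, p_i = y_i·P. K_p = p_Q^2 / (p_M).
Equating to 7.06 bar and solving on 0 < X < 1: X = 0.549.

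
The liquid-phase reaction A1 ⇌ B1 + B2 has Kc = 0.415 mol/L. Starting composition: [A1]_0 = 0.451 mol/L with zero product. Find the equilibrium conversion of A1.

X = 0.604

Let X = conversion of A1; extent ξ = 0.451·X mol/L.
Concentrations: [A1] = 0.451 − 0.451X; [B1] = 0.451X; [B2] = 0.451X.
Kc = [B1] [B2] / ([A1]).
Equating to 0.415 mol/L: the physical root is X = 0.604.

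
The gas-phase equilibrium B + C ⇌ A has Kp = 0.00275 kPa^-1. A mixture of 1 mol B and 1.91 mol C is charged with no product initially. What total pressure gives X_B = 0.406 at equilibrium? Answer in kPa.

Basis: 1 mol B initially; let X = conversion of B. Extent ξ = X.
Moles: n_B = 1 − X; n_C = 1.91 − X; n_A = X.
Summing: n_T = 2.91 − X.
Kp = p_A / (p_B p_C) with p_i = (n_i/n_T)·P.
At X = 0.406: the mole-fraction product g(X) = Π y_i^ν_i = 1.138. Since Kp = g(X)·P^{-1}, P = (g/Kp)^(1/1) = (1.138/0.00275)^(1/1) = 414 kPa.

P = 414 kPa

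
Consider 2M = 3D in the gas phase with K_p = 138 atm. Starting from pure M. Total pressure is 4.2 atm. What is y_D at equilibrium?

y_D = 0.861

Let X = conversion of M (basis 1 mol M); extent of reaction ξ = 0.5X.
Species balance: n_M = 1 − X; n_D = 1.5X.
n_T = Σnᵢ = 1 + 0.5X.
Mole fractions y_i = n_i/n_T; K_p = p_D^3 / (p_M^2) with p_i = y_i·P.
Setting this equal to 138 atm and taking the physical root (0 < X < 1) gives X = 0.805.
Then n_D = 1.21, n_T = 1.4, so y_D = 0.861.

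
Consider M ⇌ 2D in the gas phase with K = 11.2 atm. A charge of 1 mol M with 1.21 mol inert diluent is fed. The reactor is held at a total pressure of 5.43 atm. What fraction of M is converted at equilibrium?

X = 0.685

Let X = conversion of M (basis 1 mol M); extent of reaction ξ = X.
At extent ξ: n_M = 1 − X; n_D = 2X; n_I = 1.21 (inert).
n_T = Σnᵢ = 2.21 + X.
Mole fractions y_i = n_i/n_T; K = p_D^2 / (p_M) with p_i = y_i·P.
Equating to 11.2 atm and solving on 0 < X < 1: X = 0.685.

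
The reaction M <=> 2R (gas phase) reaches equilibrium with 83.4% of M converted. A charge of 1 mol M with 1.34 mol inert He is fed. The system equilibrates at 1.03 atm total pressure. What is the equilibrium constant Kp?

Kp = 5.44 atm

Basis: 1 mol M initially; let X = conversion of M. Extent ξ = X.
Mole table: n_M = 1 − X; n_R = 2X; n_I = 1.34 (inert).
Total moles n_T = 2.34 + X.
At X = 0.834: n_M = 0.166, n_R = 1.67, n_T = 3.17.
p_i = (n_i/n_T)·P. Kp = p_R^2 / (p_M) = 5.44 atm.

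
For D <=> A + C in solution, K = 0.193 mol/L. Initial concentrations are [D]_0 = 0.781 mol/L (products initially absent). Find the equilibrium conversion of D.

X = 0.389

Let X = conversion of D; extent ξ = 0.781·X mol/L.
Concentrations: [D] = 0.781 − 0.781X; [A] = 0.781X; [C] = 0.781X.
K = [A] [C] / ([D]).
Solving K = 0.193 for X ∈ (0,1): X = 0.389.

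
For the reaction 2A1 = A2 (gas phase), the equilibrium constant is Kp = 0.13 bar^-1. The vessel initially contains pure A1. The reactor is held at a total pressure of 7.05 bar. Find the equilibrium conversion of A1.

X = 0.537

Let X = conversion of A1 (basis 1 mol A1); extent of reaction ξ = 0.5X.
At extent ξ: n_A1 = 1 − X; n_A2 = 0.5X.
n_T = Σnᵢ = 1 − 0.5X.
y_i = n_i/n_T, p_i = y_i·P. Kp = p_A2 / (p_A1^2).
Equating to 0.13 bar^-1 and solving on 0 < X < 1: X = 0.537.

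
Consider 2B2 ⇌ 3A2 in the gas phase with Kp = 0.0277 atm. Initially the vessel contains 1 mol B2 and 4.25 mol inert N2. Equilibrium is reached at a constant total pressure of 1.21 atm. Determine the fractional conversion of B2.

Take 1 mol B2 as basis and let X be its fractional conversion, so ξ = 0.5X.
Species balance: n_B2 = 1 − X; n_A2 = 1.5X; n_I = 4.25 (inert).
Total moles n_T = 5.25 + 0.5X.
With p_i = (n_i/n_T)P, Kp = p_A2^3 / (p_B2^2).
Setting this equal to 0.0277 atm and taking the physical root (0 < X < 1) gives X = 0.269.

X = 0.269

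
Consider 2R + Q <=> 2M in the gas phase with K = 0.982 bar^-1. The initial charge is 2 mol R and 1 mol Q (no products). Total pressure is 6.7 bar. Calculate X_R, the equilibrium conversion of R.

X = 0.528

Let X = conversion of R (basis 2 mol R); extent of reaction ξ = X.
Moles: n_R = 2 − 2X; n_Q = 1 − X; n_M = 2X.
Summing: n_T = 3 − X.
Mole fractions y_i = n_i/n_T; K = p_M^2 / (p_R^2 p_Q) with p_i = y_i·P.
This yields a degree-3 equation in X; solving on (0,1), X = 0.528.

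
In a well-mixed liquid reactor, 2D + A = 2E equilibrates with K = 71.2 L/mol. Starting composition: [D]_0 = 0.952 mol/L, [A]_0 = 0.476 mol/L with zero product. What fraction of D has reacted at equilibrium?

Let X = conversion of D; extent ξ = 0.952X/2 mol/L.
Concentrations: [D] = 0.952 − 0.952X; [A] = 0.476 − 0.476X; [E] = 0.952X.
K = [E]^2 / ([D]^2 [A]).
This equals 71.2 at X = 0.746 (the root in 0 < X < 1).

X = 0.746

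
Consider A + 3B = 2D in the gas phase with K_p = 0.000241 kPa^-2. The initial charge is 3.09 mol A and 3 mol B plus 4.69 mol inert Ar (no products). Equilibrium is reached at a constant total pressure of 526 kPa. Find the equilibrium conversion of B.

X = 0.668

Basis: 3 mol B initially; let X = conversion of B. Extent ξ = X.
Mole table: n_A = 3.09 − X; n_B = 3 − 3X; n_D = 2X; n_I = 4.69 (inert).
Total moles n_T = 10.8 − 2X.
y_i = n_i/n_T, p_i = y_i·P. K_p = p_D^2 / (p_A p_B^3).
This yields a degree-4 equation in X; solving on (0,1), X = 0.668.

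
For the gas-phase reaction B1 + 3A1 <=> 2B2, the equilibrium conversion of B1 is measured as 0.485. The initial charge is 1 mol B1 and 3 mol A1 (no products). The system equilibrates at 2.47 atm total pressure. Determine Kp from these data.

Let X = conversion of B1 (basis 1 mol B1); extent of reaction ξ = X.
Species balance: n_B1 = 1 − X; n_A1 = 3 − 3X; n_B2 = 2X.
Summing: n_T = 4 − 2X.
At X = 0.485: n_B1 = 0.515, n_A1 = 1.54, n_B2 = 0.97, n_T = 3.03.
p_i = (n_i/n_T)·P. Kp = p_B2^2 / (p_B1 p_A1^3) = 0.745 atm^-2.

Kp = 0.745 atm^-2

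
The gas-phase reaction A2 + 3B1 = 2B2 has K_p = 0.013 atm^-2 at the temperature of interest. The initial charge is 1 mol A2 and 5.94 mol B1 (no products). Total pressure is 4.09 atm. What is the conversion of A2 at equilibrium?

X = 0.333

Let X = conversion of A2 (basis 1 mol A2); extent of reaction ξ = X.
At extent ξ: n_A2 = 1 − X; n_B1 = 5.94 − 3X; n_B2 = 2X.
Summing: n_T = 6.94 − 2X.
y_i = n_i/n_T, p_i = y_i·P. K_p = p_B2^2 / (p_A2 p_B1^3).
Substituting and setting equal to 0.013 atm^-2 gives a polynomial in X; the root in (0,1) is X = 0.333.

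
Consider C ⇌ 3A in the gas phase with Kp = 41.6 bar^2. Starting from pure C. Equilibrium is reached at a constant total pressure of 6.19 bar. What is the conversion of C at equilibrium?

X = 0.430

Basis: 1 mol C initially; let X = conversion of C. Extent ξ = X.
At extent ξ: n_C = 1 − X; n_A = 3X.
n_T = Σnᵢ = 1 + 2X.
With p_i = (n_i/n_T)P, Kp = p_A^3 / (p_C).
Equating to 41.6 bar^2 and solving on 0 < X < 1: X = 0.430.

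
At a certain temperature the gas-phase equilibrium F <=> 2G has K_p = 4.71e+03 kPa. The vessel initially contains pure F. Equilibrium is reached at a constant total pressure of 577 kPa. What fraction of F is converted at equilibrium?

Take 1 mol F as basis and let X be its fractional conversion, so ξ = X.
Mole table: n_F = 1 − X; n_G = 2X.
Summing: n_T = 1 + X.
Mole fractions y_i = n_i/n_T; K_p = p_G^2 / (p_F) with p_i = y_i·P.
This yields a degree-2 equation in X; solving on (0,1), X = 0.819.

X = 0.819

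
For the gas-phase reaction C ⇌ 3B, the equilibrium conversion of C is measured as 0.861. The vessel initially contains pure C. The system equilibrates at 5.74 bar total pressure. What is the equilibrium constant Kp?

Let X = conversion of C (basis 1 mol C); extent of reaction ξ = X.
Mole table: n_C = 1 − X; n_B = 3X.
Summing: n_T = 1 + 2X.
At X = 0.861: n_C = 0.139, n_B = 2.58, n_T = 2.72.
p_i = (n_i/n_T)·P. Kp = p_B^3 / (p_C) = 551 bar^2.

Kp = 551 bar^2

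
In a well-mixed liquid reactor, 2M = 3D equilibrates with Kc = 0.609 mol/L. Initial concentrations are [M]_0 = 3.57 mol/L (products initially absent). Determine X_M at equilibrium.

Let X = conversion of M; extent ξ = 3.57X/2 mol/L.
Concentrations: [M] = 3.57 − 3.57X; [D] = 5.35X.
Kc = [D]^3 / ([M]^2).
Solving Kc = 0.609 for X ∈ (0,1): X = 0.293.

X = 0.293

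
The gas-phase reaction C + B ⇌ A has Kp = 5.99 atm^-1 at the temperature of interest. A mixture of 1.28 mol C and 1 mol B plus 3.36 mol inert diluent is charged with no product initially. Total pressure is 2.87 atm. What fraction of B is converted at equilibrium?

Basis: 1 mol B initially; let X = conversion of B. Extent ξ = X.
Mole table: n_C = 1.28 − X; n_B = 1 − X; n_A = X; n_I = 3.36 (inert).
Summing: n_T = 5.64 − X.
Mole fractions y_i = n_i/n_T; Kp = p_A / (p_C p_B) with p_i = y_i·P.
Setting this equal to 5.99 atm^-1 and taking the physical root (0 < X < 1) gives X = 0.676.

X = 0.676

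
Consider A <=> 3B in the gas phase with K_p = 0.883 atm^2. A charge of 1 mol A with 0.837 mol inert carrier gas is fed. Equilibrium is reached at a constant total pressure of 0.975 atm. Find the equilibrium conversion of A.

Basis: 1 mol A initially; let X = conversion of A. Extent ξ = X.
At extent ξ: n_A = 1 − X; n_B = 3X; n_I = 0.837 (inert).
Total moles n_T = 1.84 + 2X.
With p_i = (n_i/n_T)P, K_p = p_B^3 / (p_A).
Substituting and setting equal to 0.883 atm^2 gives a polynomial in X; the root in (0,1) is X = 0.516.

X = 0.516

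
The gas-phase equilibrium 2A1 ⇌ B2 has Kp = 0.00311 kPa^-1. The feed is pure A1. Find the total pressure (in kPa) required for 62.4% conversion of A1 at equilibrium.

Basis: 1 mol A1 initially; let X = conversion of A1. Extent ξ = 0.5X.
At extent ξ: n_A1 = 1 − X; n_B2 = 0.5X.
Summing: n_T = 1 − 0.5X.
Kp = p_B2 / (p_A1^2) with p_i = (n_i/n_T)·P.
At X = 0.624: the mole-fraction product g(X) = Π y_i^ν_i = 1.518. Since Kp = g(X)·P^{-1}, P = (g/Kp)^(1/1) = (1.518/0.00311)^(1/1) = 488 kPa.

P = 488 kPa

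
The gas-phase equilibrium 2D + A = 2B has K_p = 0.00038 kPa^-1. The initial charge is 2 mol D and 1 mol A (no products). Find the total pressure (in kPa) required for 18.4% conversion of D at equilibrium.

Let X = conversion of D (basis 2 mol D); extent of reaction ξ = X.
Moles: n_D = 2 − 2X; n_A = 1 − X; n_B = 2X.
Summing: n_T = 3 − X.
K_p = p_B^2 / (p_D^2 p_A) with p_i = (n_i/n_T)·P.
At X = 0.184: the mole-fraction product g(X) = Π y_i^ν_i = 0.1755. Since K_p = g(X)·P^{-1}, P = (g/K_p)^(1/1) = (0.1755/0.00038)^(1/1) = 462 kPa.

P = 462 kPa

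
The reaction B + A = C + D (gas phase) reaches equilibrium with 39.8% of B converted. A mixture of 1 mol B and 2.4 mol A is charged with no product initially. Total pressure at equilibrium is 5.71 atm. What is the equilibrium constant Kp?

Take 1 mol B as basis and let X be its fractional conversion, so ξ = X.
Species balance: n_B = 1 − X; n_A = 2.4 − X; n_C = X; n_D = X.
n_T stays at 3.4 (no change in mole number).
At X = 0.398: n_B = 0.602, n_A = 2, n_C = 0.398, n_D = 0.398, n_T = 3.4.
p_i = (n_i/n_T)·P. Kp = p_C p_D / (p_B p_A) = 0.131.

Kp = 0.131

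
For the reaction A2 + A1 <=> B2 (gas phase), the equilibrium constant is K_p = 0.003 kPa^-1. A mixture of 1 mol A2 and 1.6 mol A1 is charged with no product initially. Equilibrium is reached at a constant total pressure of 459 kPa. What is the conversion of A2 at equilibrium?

X = 0.426

Let X = conversion of A2 (basis 1 mol A2); extent of reaction ξ = X.
Mole table: n_A2 = 1 − X; n_A1 = 1.6 − X; n_B2 = X.
Summing: n_T = 2.6 − X.
Mole fractions y_i = n_i/n_T; K_p = p_B2 / (p_A2 p_A1) with p_i = y_i·P.
Equating to 0.003 kPa^-1 and solving on 0 < X < 1: X = 0.426.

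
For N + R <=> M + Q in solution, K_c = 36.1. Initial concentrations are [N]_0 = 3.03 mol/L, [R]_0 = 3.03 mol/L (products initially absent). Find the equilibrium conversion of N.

X = 0.857

Let X = conversion of N; extent ξ = 3.03·X mol/L.
Concentrations: [N] = 3.03 − 3.03X; [R] = 3.03 − 3.03X; [M] = 3.03X; [Q] = 3.03X.
K_c = [M] [Q] / ([N] [R]).
Solving K_c = 36.1 for X ∈ (0,1): X = 0.857.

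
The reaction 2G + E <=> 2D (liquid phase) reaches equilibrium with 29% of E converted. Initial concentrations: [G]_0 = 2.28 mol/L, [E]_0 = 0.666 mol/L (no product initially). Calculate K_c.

K_c = 0.088 L/mol

Let X = conversion of E.
Concentrations: [G] = 2.28 − 1.33X; [E] = 0.666 − 0.666X; [D] = 1.33X.
At X = 0.29: [G] = 1.89, [E] = 0.473, [D] = 0.386.
K_c = [D]^2 / ([G]^2 [E]) = 0.088 L/mol.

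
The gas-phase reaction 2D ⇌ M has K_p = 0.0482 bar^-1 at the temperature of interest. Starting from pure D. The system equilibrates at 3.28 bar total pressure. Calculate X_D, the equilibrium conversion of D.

X = 0.217

Basis: 1 mol D initially; let X = conversion of D. Extent ξ = 0.5X.
At extent ξ: n_D = 1 − X; n_M = 0.5X.
n_T = Σnᵢ = 1 − 0.5X.
y_i = n_i/n_T, p_i = y_i·P. K_p = p_M / (p_D^2).
This yields a degree-2 equation in X; solving on (0,1), X = 0.217.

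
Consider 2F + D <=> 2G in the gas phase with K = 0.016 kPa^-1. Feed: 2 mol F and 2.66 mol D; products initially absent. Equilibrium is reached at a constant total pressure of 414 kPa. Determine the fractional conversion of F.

X = 0.646

Let X = conversion of F (basis 2 mol F); extent of reaction ξ = X.
Moles: n_F = 2 − 2X; n_D = 2.66 − X; n_G = 2X.
n_T = Σnᵢ = 4.66 − X.
y_i = n_i/n_T, p_i = y_i·P. K = p_G^2 / (p_F^2 p_D).
This yields a degree-3 equation in X; solving on (0,1), X = 0.646.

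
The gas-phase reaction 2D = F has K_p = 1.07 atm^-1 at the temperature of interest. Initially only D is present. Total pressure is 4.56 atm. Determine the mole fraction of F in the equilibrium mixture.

Basis: 1 mol D initially; let X = conversion of D. Extent ξ = 0.5X.
Moles: n_D = 1 − X; n_F = 0.5X.
Total moles n_T = 1 − 0.5X.
Mole fractions y_i = n_i/n_T; K_p = p_F / (p_D^2) with p_i = y_i·P.
Setting this equal to 1.07 atm^-1 and taking the physical root (0 < X < 1) gives X = 0.779.
Then n_F = 0.39, n_T = 0.61, so y_F = 0.638.

y_F = 0.638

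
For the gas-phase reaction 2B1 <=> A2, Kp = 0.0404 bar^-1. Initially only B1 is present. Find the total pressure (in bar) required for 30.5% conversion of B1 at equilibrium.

P = 6.62 bar

Let X = conversion of B1 (basis 1 mol B1); extent of reaction ξ = 0.5X.
Moles: n_B1 = 1 − X; n_A2 = 0.5X.
Total moles n_T = 1 − 0.5X.
Kp = p_A2 / (p_B1^2) with p_i = (n_i/n_T)·P.
At X = 0.305: the mole-fraction product g(X) = Π y_i^ν_i = 0.2676. Since Kp = g(X)·P^{-1}, P = (g/Kp)^(1/1) = (0.2676/0.0404)^(1/1) = 6.62 bar.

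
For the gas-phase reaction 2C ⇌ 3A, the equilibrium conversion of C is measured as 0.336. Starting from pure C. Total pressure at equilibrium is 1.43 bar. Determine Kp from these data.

Basis: 1 mol C initially; let X = conversion of C. Extent ξ = 0.5X.
Mole table: n_C = 1 − X; n_A = 1.5X.
Summing: n_T = 1 + 0.5X.
At X = 0.336: n_C = 0.664, n_A = 0.504, n_T = 1.17.
p_i = (n_i/n_T)·P. Kp = p_A^3 / (p_C^2) = 0.356 bar.

Kp = 0.356 bar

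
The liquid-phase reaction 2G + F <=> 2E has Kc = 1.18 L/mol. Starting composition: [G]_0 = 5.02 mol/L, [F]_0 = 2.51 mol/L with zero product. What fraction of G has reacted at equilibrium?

Let X = conversion of G; extent ξ = 5.02X/2 mol/L.
Concentrations: [G] = 5.02 − 5.02X; [F] = 2.51 − 2.51X; [E] = 5.02X.
Kc = [E]^2 / ([G]^2 [F]).
This equals 1.18 at X = 0.539 (the root in 0 < X < 1).

X = 0.539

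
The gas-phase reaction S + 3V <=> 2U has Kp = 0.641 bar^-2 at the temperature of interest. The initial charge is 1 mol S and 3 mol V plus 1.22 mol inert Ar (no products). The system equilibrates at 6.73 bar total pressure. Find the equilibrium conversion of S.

Let X = conversion of S (basis 1 mol S); extent of reaction ξ = X.
Mole table: n_S = 1 − X; n_V = 3 − 3X; n_U = 2X; n_I = 1.22 (inert).
Summing: n_T = 5.22 − 2X.
With p_i = (n_i/n_T)P, Kp = p_U^2 / (p_S p_V^3).
Substituting and setting equal to 0.641 bar^-2 gives a polynomial in X; the root in (0,1) is X = 0.588.

X = 0.588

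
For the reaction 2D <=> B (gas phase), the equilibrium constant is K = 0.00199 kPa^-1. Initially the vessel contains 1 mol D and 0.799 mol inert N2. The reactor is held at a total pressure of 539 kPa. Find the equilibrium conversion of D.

Basis: 1 mol D initially; let X = conversion of D. Extent ξ = 0.5X.
At extent ξ: n_D = 1 − X; n_B = 0.5X; n_I = 0.799 (inert).
Total moles n_T = 1.8 − 0.5X.
Mole fractions y_i = n_i/n_T; K = p_B / (p_D^2) with p_i = y_i·P.
Equating to 0.00199 kPa^-1 and solving on 0 < X < 1: X = 0.434.

X = 0.434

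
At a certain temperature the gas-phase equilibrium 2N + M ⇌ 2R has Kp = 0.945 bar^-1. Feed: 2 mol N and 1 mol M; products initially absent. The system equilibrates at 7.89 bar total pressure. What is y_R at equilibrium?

Take 2 mol N as basis and let X be its fractional conversion, so ξ = X.
At extent ξ: n_N = 2 − 2X; n_M = 1 − X; n_R = 2X.
Total moles n_T = 3 − X.
y_i = n_i/n_T, p_i = y_i·P. Kp = p_R^2 / (p_N^2 p_M).
This yields a degree-3 equation in X; solving on (0,1), X = 0.541.
Then n_R = 1.08, n_T = 2.46, so y_R = 0.440.

y_R = 0.440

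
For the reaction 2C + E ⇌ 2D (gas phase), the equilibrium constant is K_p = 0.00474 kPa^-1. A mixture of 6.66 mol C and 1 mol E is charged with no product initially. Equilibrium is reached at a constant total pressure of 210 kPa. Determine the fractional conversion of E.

Let X = conversion of E (basis 1 mol E); extent of reaction ξ = X.
Moles: n_C = 6.66 − 2X; n_E = 1 − X; n_D = 2X.
Total moles n_T = 7.66 − X.
With p_i = (n_i/n_T)P, K_p = p_D^2 / (p_C^2 p_E).
Substituting and setting equal to 0.00474 kPa^-1 gives a polynomial in X; the root in (0,1) is X = 0.624.

X = 0.624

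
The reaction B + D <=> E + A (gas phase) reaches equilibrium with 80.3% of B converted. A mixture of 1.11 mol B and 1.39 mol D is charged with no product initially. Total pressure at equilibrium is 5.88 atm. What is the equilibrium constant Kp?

Kp = 7.29

Let X = conversion of B (basis 1.11 mol B); extent of reaction ξ = 1.11X.
Species balance: n_B = 1.11 − 1.11X; n_D = 1.39 − 1.11X; n_E = 1.11X; n_A = 1.11X.
n_T stays at 2.5 (no change in mole number).
At X = 0.803: n_B = 0.219, n_D = 0.499, n_E = 0.891, n_A = 0.891, n_T = 2.5.
p_i = (n_i/n_T)·P. Kp = p_E p_A / (p_B p_D) = 7.29.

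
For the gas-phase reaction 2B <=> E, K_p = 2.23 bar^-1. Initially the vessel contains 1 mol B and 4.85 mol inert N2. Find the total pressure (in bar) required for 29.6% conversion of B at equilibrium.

Basis: 1 mol B initially; let X = conversion of B. Extent ξ = 0.5X.
At extent ξ: n_B = 1 − X; n_E = 0.5X; n_I = 4.85 (inert).
Total moles n_T = 5.85 − 0.5X.
K_p = p_E / (p_B^2) with p_i = (n_i/n_T)·P.
At X = 0.296: the mole-fraction product g(X) = Π y_i^ν_i = 1.703. Since K_p = g(X)·P^{-1}, P = (g/K_p)^(1/1) = (1.703/2.23)^(1/1) = 0.764 bar.

P = 0.764 bar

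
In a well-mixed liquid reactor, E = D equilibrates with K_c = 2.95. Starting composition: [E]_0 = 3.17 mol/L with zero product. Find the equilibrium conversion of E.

X = 0.747

Let X = conversion of E; extent ξ = 3.17·X mol/L.
Concentrations: [E] = 3.17 − 3.17X; [D] = 3.17X.
K_c = [D] / ([E]).
Solving K_c = 2.95 for X ∈ (0,1): X = 0.747.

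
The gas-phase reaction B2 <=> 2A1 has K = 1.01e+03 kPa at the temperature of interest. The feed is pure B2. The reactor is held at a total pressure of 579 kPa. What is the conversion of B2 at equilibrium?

Basis: 1 mol B2 initially; let X = conversion of B2. Extent ξ = X.
Species balance: n_B2 = 1 − X; n_A1 = 2X.
Total moles n_T = 1 + X.
y_i = n_i/n_T, p_i = y_i·P. K = p_A1^2 / (p_B2).
Equating to 1.01e+03 kPa and solving on 0 < X < 1: X = 0.551.

X = 0.551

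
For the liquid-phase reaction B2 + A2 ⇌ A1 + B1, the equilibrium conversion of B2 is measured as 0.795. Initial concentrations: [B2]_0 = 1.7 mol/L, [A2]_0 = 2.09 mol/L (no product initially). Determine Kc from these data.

Kc = 7.1

Let X = conversion of B2.
Concentrations: [B2] = 1.7 − 1.7X; [A2] = 2.09 − 1.7X; [A1] = 1.7X; [B1] = 1.7X.
At X = 0.795: [B2] = 0.349, [A2] = 0.738, [A1] = 1.35, [B1] = 1.35.
Kc = [A1] [B1] / ([B2] [A2]) = 7.1.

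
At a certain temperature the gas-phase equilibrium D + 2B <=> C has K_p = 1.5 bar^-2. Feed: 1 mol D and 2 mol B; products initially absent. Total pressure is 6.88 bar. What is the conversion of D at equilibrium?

Let X = conversion of D (basis 1 mol D); extent of reaction ξ = X.
Moles: n_D = 1 − X; n_B = 2 − 2X; n_C = X.
n_T = Σnᵢ = 3 − 2X.
y_i = n_i/n_T, p_i = y_i·P. K_p = p_C / (p_D p_B^2).
This yields a degree-3 equation in X; solving on (0,1), X = 0.826.

X = 0.826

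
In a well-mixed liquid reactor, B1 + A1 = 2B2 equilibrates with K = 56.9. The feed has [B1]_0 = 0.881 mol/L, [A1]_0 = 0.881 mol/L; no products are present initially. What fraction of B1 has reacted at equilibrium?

Let X = conversion of B1; extent ξ = 0.881·X mol/L.
Concentrations: [B1] = 0.881 − 0.881X; [A1] = 0.881 − 0.881X; [B2] = 1.76X.
K = [B2]^2 / ([B1] [A1]).
Equating to 56.9: the physical root is X = 0.790.

X = 0.790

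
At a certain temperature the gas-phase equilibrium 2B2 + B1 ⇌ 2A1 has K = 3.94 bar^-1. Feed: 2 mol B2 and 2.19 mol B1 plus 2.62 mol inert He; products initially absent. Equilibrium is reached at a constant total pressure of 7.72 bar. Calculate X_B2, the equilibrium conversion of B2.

X = 0.730

Let X = conversion of B2 (basis 2 mol B2); extent of reaction ξ = X.
At extent ξ: n_B2 = 2 − 2X; n_B1 = 2.19 − X; n_A1 = 2X; n_I = 2.62 (inert).
Summing: n_T = 6.81 − X.
With p_i = (n_i/n_T)P, K = p_A1^2 / (p_B2^2 p_B1).
This yields a degree-3 equation in X; solving on (0,1), X = 0.730.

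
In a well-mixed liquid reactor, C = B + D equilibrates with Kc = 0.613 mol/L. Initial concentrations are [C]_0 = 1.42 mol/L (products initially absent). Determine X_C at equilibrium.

Let X = conversion of C; extent ξ = 1.42·X mol/L.
Concentrations: [C] = 1.42 − 1.42X; [B] = 1.42X; [D] = 1.42X.
Kc = [B] [D] / ([C]).
Solving Kc = 0.613 for X ∈ (0,1): X = 0.476.

X = 0.476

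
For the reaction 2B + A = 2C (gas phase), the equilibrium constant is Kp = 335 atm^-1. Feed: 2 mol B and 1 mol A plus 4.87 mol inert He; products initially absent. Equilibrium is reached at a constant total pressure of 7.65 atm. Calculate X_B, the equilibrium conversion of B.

X = 0.872

Let X = conversion of B (basis 2 mol B); extent of reaction ξ = X.
At extent ξ: n_B = 2 − 2X; n_A = 1 − X; n_C = 2X; n_I = 4.87 (inert).
n_T = Σnᵢ = 7.87 − X.
y_i = n_i/n_T, p_i = y_i·P. Kp = p_C^2 / (p_B^2 p_A).
Substituting and setting equal to 335 atm^-1 gives a polynomial in X; the root in (0,1) is X = 0.872.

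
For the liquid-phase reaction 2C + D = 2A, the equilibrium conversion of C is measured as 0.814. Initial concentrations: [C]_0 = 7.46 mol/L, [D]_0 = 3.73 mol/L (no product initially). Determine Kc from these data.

Let X = conversion of C.
Concentrations: [C] = 7.46 − 7.46X; [D] = 3.73 − 3.73X; [A] = 7.46X.
At X = 0.814: [C] = 1.39, [D] = 0.694, [A] = 6.07.
Kc = [A]^2 / ([C]^2 [D]) = 27.6 L/mol.

Kc = 27.6 L/mol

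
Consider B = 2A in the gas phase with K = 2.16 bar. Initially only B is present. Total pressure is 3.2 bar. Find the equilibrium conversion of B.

X = 0.380

Basis: 1 mol B initially; let X = conversion of B. Extent ξ = X.
Moles: n_B = 1 − X; n_A = 2X.
n_T = Σnᵢ = 1 + X.
y_i = n_i/n_T, p_i = y_i·P. K = p_A^2 / (p_B).
Setting this equal to 2.16 bar and taking the physical root (0 < X < 1) gives X = 0.380.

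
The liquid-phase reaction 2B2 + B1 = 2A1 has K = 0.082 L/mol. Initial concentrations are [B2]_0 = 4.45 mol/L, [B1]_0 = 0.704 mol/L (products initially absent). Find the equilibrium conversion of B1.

Let X = conversion of B1; extent ξ = 0.704·X mol/L.
Concentrations: [B2] = 4.45 − 1.41X; [B1] = 0.704 − 0.704X; [A1] = 1.41X.
K = [A1]^2 / ([B2]^2 [B1]).
Equating to 0.082 L/mol: the physical root is X = 0.470.

X = 0.470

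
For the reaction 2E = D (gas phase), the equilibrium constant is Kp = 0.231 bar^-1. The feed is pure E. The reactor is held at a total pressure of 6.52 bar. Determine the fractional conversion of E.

X = 0.623

Basis: 1 mol E initially; let X = conversion of E. Extent ξ = 0.5X.
At extent ξ: n_E = 1 − X; n_D = 0.5X.
Total moles n_T = 1 − 0.5X.
y_i = n_i/n_T, p_i = y_i·P. Kp = p_D / (p_E^2).
Setting this equal to 0.231 bar^-1 and taking the physical root (0 < X < 1) gives X = 0.623.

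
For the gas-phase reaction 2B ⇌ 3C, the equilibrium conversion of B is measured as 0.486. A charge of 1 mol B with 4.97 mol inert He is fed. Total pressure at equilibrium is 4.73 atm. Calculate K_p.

K_p = 1.12 atm

Basis: 1 mol B initially; let X = conversion of B. Extent ξ = 0.5X.
Mole table: n_B = 1 − X; n_C = 1.5X; n_I = 4.97 (inert).
Summing: n_T = 5.97 + 0.5X.
At X = 0.486: n_B = 0.514, n_C = 0.729, n_T = 6.21.
p_i = (n_i/n_T)·P. K_p = p_C^3 / (p_B^2) = 1.12 atm.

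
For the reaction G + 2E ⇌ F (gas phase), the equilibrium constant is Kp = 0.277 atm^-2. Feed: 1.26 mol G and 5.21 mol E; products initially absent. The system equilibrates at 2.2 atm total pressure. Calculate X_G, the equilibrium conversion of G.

X = 0.440

Basis: 1.26 mol G initially; let X = conversion of G. Extent ξ = 1.26X.
Species balance: n_G = 1.26 − 1.26X; n_E = 5.21 − 2.52X; n_F = 1.26X.
n_T = Σnᵢ = 6.47 − 2.52X.
With p_i = (n_i/n_T)P, Kp = p_F / (p_G p_E^2).
Setting this equal to 0.277 atm^-2 and taking the physical root (0 < X < 1) gives X = 0.440.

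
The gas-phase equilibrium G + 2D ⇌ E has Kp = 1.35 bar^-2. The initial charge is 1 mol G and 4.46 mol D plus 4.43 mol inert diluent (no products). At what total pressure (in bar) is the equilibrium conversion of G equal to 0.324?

Take 1 mol G as basis and let X be its fractional conversion, so ξ = X.
Species balance: n_G = 1 − X; n_D = 4.46 − 2X; n_E = X; n_I = 4.43 (inert).
n_T = Σnᵢ = 9.89 − 2X.
Kp = p_E / (p_G p_D^2) with p_i = (n_i/n_T)·P.
At X = 0.324: the mole-fraction product g(X) = Π y_i^ν_i = 2.817. Since Kp = g(X)·P^{-2}, P = (g/Kp)^(1/2) = (2.817/1.35)^(1/2) = 1.44 bar.

P = 1.44 bar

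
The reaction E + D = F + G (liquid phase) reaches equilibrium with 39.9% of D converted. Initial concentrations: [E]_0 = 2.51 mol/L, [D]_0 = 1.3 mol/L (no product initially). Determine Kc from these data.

Kc = 0.173

Let X = conversion of D.
Concentrations: [E] = 2.51 − 1.3X; [D] = 1.3 − 1.3X; [F] = 1.3X; [G] = 1.3X.
At X = 0.399: [E] = 1.99, [D] = 0.781, [F] = 0.519, [G] = 0.519.
Kc = [F] [G] / ([E] [D]) = 0.173.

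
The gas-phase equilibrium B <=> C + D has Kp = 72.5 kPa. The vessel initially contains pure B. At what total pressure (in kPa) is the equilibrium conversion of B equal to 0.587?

Basis: 1 mol B initially; let X = conversion of B. Extent ξ = X.
Mole table: n_B = 1 − X; n_C = X; n_D = X.
n_T = Σnᵢ = 1 + X.
Kp = p_C p_D / (p_B) with p_i = (n_i/n_T)·P.
At X = 0.587: the mole-fraction product g(X) = Π y_i^ν_i = 0.5257. Since Kp = g(X)·P^{1}, P = (Kp/g)^(1/1) = (72.5/0.5257)^(1/1) = 138 kPa.

P = 138 kPa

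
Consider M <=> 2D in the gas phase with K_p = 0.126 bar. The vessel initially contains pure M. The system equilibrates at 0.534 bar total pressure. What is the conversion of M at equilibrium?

Let X = conversion of M (basis 1 mol M); extent of reaction ξ = X.
Species balance: n_M = 1 − X; n_D = 2X.
Total moles n_T = 1 + X.
With p_i = (n_i/n_T)P, K_p = p_D^2 / (p_M).
Substituting and setting equal to 0.126 bar gives a polynomial in X; the root in (0,1) is X = 0.236.

X = 0.236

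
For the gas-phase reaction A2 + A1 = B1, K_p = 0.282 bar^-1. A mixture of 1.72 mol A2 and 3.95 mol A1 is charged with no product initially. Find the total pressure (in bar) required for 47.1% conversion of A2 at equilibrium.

Basis: 1.72 mol A2 initially; let X = conversion of A2. Extent ξ = 1.72X.
Moles: n_A2 = 1.72 − 1.72X; n_A1 = 3.95 − 1.72X; n_B1 = 1.72X.
n_T = Σnᵢ = 5.67 − 1.72X.
K_p = p_B1 / (p_A2 p_A1) with p_i = (n_i/n_T)·P.
At X = 0.471: the mole-fraction product g(X) = Π y_i^ν_i = 1.378. Since K_p = g(X)·P^{-1}, P = (g/K_p)^(1/1) = (1.378/0.282)^(1/1) = 4.89 bar.

P = 4.89 bar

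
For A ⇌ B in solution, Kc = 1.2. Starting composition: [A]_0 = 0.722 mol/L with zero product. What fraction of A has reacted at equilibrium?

X = 0.545

Let X = conversion of A; extent ξ = 0.722·X mol/L.
Concentrations: [A] = 0.722 − 0.722X; [B] = 0.722X.
Kc = [B] / ([A]).
This equals 1.2 at X = 0.545 (the root in 0 < X < 1).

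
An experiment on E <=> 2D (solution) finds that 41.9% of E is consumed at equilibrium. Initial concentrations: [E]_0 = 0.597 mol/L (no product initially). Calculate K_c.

K_c = 0.722 mol/L

Let X = conversion of E.
Concentrations: [E] = 0.597 − 0.597X; [D] = 1.19X.
At X = 0.419: [E] = 0.347, [D] = 0.5.
K_c = [D]^2 / ([E]) = 0.722 mol/L.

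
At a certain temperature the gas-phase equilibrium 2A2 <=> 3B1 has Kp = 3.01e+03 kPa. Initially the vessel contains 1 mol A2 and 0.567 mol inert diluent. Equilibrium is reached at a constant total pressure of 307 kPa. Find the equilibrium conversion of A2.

Basis: 1 mol A2 initially; let X = conversion of A2. Extent ξ = 0.5X.
At extent ξ: n_A2 = 1 − X; n_B1 = 1.5X; n_I = 0.567 (inert).
Total moles n_T = 1.57 + 0.5X.
Mole fractions y_i = n_i/n_T; Kp = p_B1^3 / (p_A2^2) with p_i = y_i·P.
Setting this equal to 3.01e+03 kPa and taking the physical root (0 < X < 1) gives X = 0.734.

X = 0.734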